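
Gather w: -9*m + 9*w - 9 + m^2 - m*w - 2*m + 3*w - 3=m^2 - 11*m + w*(12 - m) - 12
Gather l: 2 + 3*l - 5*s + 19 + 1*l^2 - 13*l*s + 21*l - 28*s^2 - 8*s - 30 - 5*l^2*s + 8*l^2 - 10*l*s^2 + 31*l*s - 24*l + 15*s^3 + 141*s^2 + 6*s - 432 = l^2*(9 - 5*s) + l*(-10*s^2 + 18*s) + 15*s^3 + 113*s^2 - 7*s - 441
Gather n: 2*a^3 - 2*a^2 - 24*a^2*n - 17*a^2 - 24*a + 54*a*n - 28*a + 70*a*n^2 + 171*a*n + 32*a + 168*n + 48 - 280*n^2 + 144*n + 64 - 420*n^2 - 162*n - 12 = 2*a^3 - 19*a^2 - 20*a + n^2*(70*a - 700) + n*(-24*a^2 + 225*a + 150) + 100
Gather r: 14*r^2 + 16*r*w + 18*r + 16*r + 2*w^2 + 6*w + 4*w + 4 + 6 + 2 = 14*r^2 + r*(16*w + 34) + 2*w^2 + 10*w + 12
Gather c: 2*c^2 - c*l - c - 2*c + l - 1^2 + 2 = 2*c^2 + c*(-l - 3) + l + 1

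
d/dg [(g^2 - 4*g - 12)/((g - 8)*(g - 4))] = 8*(-g^2 + 11*g - 34)/(g^4 - 24*g^3 + 208*g^2 - 768*g + 1024)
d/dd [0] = 0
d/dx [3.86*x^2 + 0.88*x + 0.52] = 7.72*x + 0.88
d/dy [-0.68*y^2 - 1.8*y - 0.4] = -1.36*y - 1.8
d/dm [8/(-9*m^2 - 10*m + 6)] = 16*(9*m + 5)/(9*m^2 + 10*m - 6)^2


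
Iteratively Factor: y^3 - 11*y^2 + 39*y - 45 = (y - 3)*(y^2 - 8*y + 15) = (y - 3)^2*(y - 5)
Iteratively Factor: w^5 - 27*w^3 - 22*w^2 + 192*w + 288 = (w + 3)*(w^4 - 3*w^3 - 18*w^2 + 32*w + 96) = (w - 4)*(w + 3)*(w^3 + w^2 - 14*w - 24) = (w - 4)^2*(w + 3)*(w^2 + 5*w + 6) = (w - 4)^2*(w + 2)*(w + 3)*(w + 3)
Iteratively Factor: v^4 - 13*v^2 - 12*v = (v - 4)*(v^3 + 4*v^2 + 3*v) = (v - 4)*(v + 1)*(v^2 + 3*v) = (v - 4)*(v + 1)*(v + 3)*(v)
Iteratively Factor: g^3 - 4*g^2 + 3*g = (g)*(g^2 - 4*g + 3) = g*(g - 3)*(g - 1)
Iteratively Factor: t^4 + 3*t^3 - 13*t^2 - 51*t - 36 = (t + 3)*(t^3 - 13*t - 12) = (t + 3)^2*(t^2 - 3*t - 4) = (t + 1)*(t + 3)^2*(t - 4)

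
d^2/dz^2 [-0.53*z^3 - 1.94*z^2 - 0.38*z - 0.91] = -3.18*z - 3.88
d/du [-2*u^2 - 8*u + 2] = -4*u - 8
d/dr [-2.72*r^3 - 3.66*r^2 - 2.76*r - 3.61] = -8.16*r^2 - 7.32*r - 2.76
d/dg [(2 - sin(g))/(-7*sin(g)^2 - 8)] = (-7*sin(g)^2 + 28*sin(g) + 8)*cos(g)/(7*sin(g)^2 + 8)^2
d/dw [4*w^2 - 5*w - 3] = 8*w - 5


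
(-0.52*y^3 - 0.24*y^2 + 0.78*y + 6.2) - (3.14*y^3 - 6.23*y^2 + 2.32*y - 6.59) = -3.66*y^3 + 5.99*y^2 - 1.54*y + 12.79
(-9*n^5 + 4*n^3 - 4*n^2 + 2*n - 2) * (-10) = 90*n^5 - 40*n^3 + 40*n^2 - 20*n + 20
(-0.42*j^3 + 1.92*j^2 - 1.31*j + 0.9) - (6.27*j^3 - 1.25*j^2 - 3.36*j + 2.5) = -6.69*j^3 + 3.17*j^2 + 2.05*j - 1.6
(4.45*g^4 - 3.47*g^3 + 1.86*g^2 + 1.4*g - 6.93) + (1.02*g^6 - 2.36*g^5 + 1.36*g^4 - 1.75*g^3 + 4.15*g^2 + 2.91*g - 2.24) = 1.02*g^6 - 2.36*g^5 + 5.81*g^4 - 5.22*g^3 + 6.01*g^2 + 4.31*g - 9.17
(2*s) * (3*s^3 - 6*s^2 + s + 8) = 6*s^4 - 12*s^3 + 2*s^2 + 16*s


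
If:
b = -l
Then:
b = -l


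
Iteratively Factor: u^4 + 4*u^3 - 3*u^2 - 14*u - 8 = (u + 4)*(u^3 - 3*u - 2) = (u - 2)*(u + 4)*(u^2 + 2*u + 1) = (u - 2)*(u + 1)*(u + 4)*(u + 1)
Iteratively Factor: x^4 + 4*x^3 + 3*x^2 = (x + 3)*(x^3 + x^2) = x*(x + 3)*(x^2 + x) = x*(x + 1)*(x + 3)*(x)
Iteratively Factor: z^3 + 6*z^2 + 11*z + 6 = (z + 2)*(z^2 + 4*z + 3) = (z + 1)*(z + 2)*(z + 3)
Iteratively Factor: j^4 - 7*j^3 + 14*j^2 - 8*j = (j - 1)*(j^3 - 6*j^2 + 8*j) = j*(j - 1)*(j^2 - 6*j + 8) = j*(j - 2)*(j - 1)*(j - 4)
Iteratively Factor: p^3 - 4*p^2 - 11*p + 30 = (p - 2)*(p^2 - 2*p - 15) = (p - 2)*(p + 3)*(p - 5)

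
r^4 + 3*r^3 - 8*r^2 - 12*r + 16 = (r - 2)*(r - 1)*(r + 2)*(r + 4)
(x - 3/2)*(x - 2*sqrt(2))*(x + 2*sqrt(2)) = x^3 - 3*x^2/2 - 8*x + 12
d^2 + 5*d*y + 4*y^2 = (d + y)*(d + 4*y)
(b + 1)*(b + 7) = b^2 + 8*b + 7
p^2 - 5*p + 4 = (p - 4)*(p - 1)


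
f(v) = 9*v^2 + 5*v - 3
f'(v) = 18*v + 5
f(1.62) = 28.72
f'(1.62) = 34.16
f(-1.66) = 13.50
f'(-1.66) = -24.88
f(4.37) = 190.72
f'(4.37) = 83.66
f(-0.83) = -0.95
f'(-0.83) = -9.94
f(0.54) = 2.32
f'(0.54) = 14.72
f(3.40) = 118.04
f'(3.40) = 66.20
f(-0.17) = -3.59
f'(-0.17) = 1.94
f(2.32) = 57.04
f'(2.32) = 46.76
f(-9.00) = 681.00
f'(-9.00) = -157.00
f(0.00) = -3.00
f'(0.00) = 5.00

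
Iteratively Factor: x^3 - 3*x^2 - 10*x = (x)*(x^2 - 3*x - 10) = x*(x + 2)*(x - 5)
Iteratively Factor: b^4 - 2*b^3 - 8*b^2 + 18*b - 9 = (b - 1)*(b^3 - b^2 - 9*b + 9) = (b - 3)*(b - 1)*(b^2 + 2*b - 3) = (b - 3)*(b - 1)*(b + 3)*(b - 1)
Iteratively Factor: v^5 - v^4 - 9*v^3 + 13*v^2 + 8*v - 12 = (v - 2)*(v^4 + v^3 - 7*v^2 - v + 6) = (v - 2)*(v - 1)*(v^3 + 2*v^2 - 5*v - 6) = (v - 2)^2*(v - 1)*(v^2 + 4*v + 3) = (v - 2)^2*(v - 1)*(v + 3)*(v + 1)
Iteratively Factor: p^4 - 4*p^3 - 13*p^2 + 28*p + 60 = (p + 2)*(p^3 - 6*p^2 - p + 30) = (p - 3)*(p + 2)*(p^2 - 3*p - 10) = (p - 5)*(p - 3)*(p + 2)*(p + 2)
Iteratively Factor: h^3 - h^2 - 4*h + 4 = (h + 2)*(h^2 - 3*h + 2) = (h - 2)*(h + 2)*(h - 1)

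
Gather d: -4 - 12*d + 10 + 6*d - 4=2 - 6*d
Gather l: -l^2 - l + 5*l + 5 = -l^2 + 4*l + 5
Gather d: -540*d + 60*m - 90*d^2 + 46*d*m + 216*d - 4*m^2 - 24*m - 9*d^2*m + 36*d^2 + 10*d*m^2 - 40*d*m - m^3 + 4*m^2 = d^2*(-9*m - 54) + d*(10*m^2 + 6*m - 324) - m^3 + 36*m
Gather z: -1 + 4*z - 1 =4*z - 2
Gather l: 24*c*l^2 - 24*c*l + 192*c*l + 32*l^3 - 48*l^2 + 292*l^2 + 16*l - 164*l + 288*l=32*l^3 + l^2*(24*c + 244) + l*(168*c + 140)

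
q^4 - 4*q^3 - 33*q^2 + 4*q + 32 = (q - 8)*(q - 1)*(q + 1)*(q + 4)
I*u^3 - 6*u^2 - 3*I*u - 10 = (u + 2*I)*(u + 5*I)*(I*u + 1)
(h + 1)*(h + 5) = h^2 + 6*h + 5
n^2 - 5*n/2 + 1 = (n - 2)*(n - 1/2)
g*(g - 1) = g^2 - g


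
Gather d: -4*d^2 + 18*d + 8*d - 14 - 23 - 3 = -4*d^2 + 26*d - 40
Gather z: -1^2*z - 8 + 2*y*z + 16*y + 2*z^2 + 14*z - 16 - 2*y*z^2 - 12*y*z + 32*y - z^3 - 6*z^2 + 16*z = 48*y - z^3 + z^2*(-2*y - 4) + z*(29 - 10*y) - 24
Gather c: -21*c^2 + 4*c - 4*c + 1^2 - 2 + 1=-21*c^2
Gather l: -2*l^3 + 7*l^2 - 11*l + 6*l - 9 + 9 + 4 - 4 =-2*l^3 + 7*l^2 - 5*l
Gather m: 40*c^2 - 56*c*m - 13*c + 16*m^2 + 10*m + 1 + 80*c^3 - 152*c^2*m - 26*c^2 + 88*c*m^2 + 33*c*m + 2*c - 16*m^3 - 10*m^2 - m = 80*c^3 + 14*c^2 - 11*c - 16*m^3 + m^2*(88*c + 6) + m*(-152*c^2 - 23*c + 9) + 1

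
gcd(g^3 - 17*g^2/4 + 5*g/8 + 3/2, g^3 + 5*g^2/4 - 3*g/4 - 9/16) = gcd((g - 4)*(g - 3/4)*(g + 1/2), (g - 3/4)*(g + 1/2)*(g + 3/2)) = g^2 - g/4 - 3/8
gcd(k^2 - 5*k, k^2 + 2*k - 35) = k - 5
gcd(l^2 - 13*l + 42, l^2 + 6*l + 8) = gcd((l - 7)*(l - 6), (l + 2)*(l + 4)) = 1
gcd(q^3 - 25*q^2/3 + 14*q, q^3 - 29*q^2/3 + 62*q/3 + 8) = q - 6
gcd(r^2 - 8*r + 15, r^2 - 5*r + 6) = r - 3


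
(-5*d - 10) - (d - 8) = -6*d - 2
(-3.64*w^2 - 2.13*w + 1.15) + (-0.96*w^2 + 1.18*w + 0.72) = -4.6*w^2 - 0.95*w + 1.87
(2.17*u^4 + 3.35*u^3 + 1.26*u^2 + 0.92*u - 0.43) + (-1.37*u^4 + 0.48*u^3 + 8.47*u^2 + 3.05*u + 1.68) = 0.8*u^4 + 3.83*u^3 + 9.73*u^2 + 3.97*u + 1.25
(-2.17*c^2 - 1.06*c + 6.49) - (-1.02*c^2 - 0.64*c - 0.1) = -1.15*c^2 - 0.42*c + 6.59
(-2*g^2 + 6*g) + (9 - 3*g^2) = -5*g^2 + 6*g + 9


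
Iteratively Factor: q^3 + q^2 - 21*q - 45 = (q - 5)*(q^2 + 6*q + 9) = (q - 5)*(q + 3)*(q + 3)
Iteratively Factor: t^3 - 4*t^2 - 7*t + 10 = (t + 2)*(t^2 - 6*t + 5) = (t - 1)*(t + 2)*(t - 5)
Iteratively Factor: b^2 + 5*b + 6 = (b + 3)*(b + 2)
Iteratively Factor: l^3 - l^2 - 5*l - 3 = (l + 1)*(l^2 - 2*l - 3) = (l - 3)*(l + 1)*(l + 1)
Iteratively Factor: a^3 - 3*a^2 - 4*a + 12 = (a - 3)*(a^2 - 4) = (a - 3)*(a + 2)*(a - 2)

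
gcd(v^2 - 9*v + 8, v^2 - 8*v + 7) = v - 1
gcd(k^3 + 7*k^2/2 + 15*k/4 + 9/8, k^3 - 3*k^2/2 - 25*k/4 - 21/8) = k^2 + 2*k + 3/4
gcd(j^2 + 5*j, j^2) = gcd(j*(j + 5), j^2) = j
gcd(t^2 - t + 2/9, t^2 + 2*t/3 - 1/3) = t - 1/3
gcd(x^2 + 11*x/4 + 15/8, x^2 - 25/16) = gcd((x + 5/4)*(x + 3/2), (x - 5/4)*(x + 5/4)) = x + 5/4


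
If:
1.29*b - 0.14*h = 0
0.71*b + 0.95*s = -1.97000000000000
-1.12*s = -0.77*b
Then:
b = -1.45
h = -13.32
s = -0.99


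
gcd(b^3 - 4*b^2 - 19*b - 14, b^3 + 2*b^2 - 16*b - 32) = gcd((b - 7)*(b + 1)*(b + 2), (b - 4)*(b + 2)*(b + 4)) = b + 2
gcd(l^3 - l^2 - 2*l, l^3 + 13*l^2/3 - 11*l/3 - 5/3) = 1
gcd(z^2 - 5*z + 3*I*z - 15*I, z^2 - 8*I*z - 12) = 1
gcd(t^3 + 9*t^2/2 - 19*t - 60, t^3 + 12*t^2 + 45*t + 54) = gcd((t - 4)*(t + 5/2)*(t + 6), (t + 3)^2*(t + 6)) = t + 6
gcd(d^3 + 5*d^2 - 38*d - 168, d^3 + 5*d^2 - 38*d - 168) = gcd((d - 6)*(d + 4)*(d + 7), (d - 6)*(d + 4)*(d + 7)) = d^3 + 5*d^2 - 38*d - 168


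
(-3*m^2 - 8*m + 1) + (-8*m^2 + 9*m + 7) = -11*m^2 + m + 8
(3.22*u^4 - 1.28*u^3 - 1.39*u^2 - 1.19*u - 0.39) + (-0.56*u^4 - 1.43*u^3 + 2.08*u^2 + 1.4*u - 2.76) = 2.66*u^4 - 2.71*u^3 + 0.69*u^2 + 0.21*u - 3.15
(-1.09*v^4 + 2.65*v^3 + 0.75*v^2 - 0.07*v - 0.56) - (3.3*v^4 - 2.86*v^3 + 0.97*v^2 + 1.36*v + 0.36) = -4.39*v^4 + 5.51*v^3 - 0.22*v^2 - 1.43*v - 0.92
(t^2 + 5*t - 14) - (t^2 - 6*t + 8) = 11*t - 22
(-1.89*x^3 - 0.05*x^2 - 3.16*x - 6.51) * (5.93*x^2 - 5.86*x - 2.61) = -11.2077*x^5 + 10.7789*x^4 - 13.5129*x^3 - 19.9562*x^2 + 46.3962*x + 16.9911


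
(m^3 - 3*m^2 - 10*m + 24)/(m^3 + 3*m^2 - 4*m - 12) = (m - 4)/(m + 2)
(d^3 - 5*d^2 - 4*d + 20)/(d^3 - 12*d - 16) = (d^2 - 7*d + 10)/(d^2 - 2*d - 8)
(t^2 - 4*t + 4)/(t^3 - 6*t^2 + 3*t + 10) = (t - 2)/(t^2 - 4*t - 5)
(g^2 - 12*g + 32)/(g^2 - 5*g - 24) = (g - 4)/(g + 3)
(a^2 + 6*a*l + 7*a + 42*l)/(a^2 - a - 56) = (a + 6*l)/(a - 8)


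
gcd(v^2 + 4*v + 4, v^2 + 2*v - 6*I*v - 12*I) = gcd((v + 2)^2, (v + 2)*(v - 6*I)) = v + 2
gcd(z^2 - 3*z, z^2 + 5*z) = z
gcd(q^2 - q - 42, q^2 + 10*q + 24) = q + 6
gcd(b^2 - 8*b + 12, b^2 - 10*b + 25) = 1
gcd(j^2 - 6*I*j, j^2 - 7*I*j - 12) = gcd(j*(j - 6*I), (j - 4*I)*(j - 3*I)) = 1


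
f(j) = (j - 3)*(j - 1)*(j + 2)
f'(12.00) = 379.00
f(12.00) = 1386.00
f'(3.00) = 10.00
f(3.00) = 0.00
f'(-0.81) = 0.21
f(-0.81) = 8.21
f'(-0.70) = -0.73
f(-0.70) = 8.18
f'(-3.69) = 50.61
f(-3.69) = -53.03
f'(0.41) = -6.14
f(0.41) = 3.68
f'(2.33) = 1.97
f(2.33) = -3.86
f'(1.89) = -1.84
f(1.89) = -3.84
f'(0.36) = -6.05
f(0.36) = 3.99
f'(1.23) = -5.38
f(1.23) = -1.31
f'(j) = (j - 3)*(j - 1) + (j - 3)*(j + 2) + (j - 1)*(j + 2)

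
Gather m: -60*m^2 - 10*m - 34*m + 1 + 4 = -60*m^2 - 44*m + 5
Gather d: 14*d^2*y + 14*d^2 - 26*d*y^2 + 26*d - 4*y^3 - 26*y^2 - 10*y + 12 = d^2*(14*y + 14) + d*(26 - 26*y^2) - 4*y^3 - 26*y^2 - 10*y + 12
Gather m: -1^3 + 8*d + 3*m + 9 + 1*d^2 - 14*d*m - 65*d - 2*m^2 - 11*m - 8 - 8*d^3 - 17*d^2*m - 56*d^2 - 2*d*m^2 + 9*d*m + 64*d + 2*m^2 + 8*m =-8*d^3 - 55*d^2 - 2*d*m^2 + 7*d + m*(-17*d^2 - 5*d)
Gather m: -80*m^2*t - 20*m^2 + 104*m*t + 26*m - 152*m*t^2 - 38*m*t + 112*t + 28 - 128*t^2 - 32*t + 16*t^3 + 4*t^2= m^2*(-80*t - 20) + m*(-152*t^2 + 66*t + 26) + 16*t^3 - 124*t^2 + 80*t + 28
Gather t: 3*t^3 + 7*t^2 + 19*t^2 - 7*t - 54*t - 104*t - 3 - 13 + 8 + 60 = 3*t^3 + 26*t^2 - 165*t + 52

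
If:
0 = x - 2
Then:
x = 2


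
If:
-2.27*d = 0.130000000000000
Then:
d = -0.06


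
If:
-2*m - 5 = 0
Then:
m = -5/2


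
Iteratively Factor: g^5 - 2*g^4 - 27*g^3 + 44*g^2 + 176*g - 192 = (g - 4)*(g^4 + 2*g^3 - 19*g^2 - 32*g + 48) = (g - 4)^2*(g^3 + 6*g^2 + 5*g - 12) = (g - 4)^2*(g + 3)*(g^2 + 3*g - 4) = (g - 4)^2*(g - 1)*(g + 3)*(g + 4)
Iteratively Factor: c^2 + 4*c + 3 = (c + 1)*(c + 3)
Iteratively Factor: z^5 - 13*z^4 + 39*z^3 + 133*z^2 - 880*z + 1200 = (z + 4)*(z^4 - 17*z^3 + 107*z^2 - 295*z + 300) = (z - 3)*(z + 4)*(z^3 - 14*z^2 + 65*z - 100) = (z - 5)*(z - 3)*(z + 4)*(z^2 - 9*z + 20) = (z - 5)*(z - 4)*(z - 3)*(z + 4)*(z - 5)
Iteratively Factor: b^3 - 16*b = (b + 4)*(b^2 - 4*b) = b*(b + 4)*(b - 4)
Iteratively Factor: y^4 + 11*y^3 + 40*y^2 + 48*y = (y + 4)*(y^3 + 7*y^2 + 12*y) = (y + 4)^2*(y^2 + 3*y) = y*(y + 4)^2*(y + 3)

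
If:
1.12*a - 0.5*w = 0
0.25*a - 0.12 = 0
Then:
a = 0.48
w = 1.08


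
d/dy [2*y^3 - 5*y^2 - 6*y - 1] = 6*y^2 - 10*y - 6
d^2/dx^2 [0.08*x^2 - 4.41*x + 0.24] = 0.160000000000000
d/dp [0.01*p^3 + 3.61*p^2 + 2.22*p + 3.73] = 0.03*p^2 + 7.22*p + 2.22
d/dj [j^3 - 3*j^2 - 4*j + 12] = 3*j^2 - 6*j - 4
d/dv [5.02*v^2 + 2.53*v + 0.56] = 10.04*v + 2.53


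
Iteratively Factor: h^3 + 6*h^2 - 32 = (h + 4)*(h^2 + 2*h - 8) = (h + 4)^2*(h - 2)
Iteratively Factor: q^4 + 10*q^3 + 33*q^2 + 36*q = (q + 4)*(q^3 + 6*q^2 + 9*q) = (q + 3)*(q + 4)*(q^2 + 3*q) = (q + 3)^2*(q + 4)*(q)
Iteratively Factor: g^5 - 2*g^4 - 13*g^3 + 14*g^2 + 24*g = (g + 1)*(g^4 - 3*g^3 - 10*g^2 + 24*g) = (g - 2)*(g + 1)*(g^3 - g^2 - 12*g) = g*(g - 2)*(g + 1)*(g^2 - g - 12) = g*(g - 4)*(g - 2)*(g + 1)*(g + 3)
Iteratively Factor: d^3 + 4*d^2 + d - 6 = (d - 1)*(d^2 + 5*d + 6) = (d - 1)*(d + 2)*(d + 3)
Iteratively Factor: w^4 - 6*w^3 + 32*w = (w)*(w^3 - 6*w^2 + 32) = w*(w - 4)*(w^2 - 2*w - 8) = w*(w - 4)*(w + 2)*(w - 4)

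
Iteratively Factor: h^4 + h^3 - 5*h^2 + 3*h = (h)*(h^3 + h^2 - 5*h + 3) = h*(h - 1)*(h^2 + 2*h - 3) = h*(h - 1)*(h + 3)*(h - 1)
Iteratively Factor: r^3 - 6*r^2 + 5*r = (r - 1)*(r^2 - 5*r) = r*(r - 1)*(r - 5)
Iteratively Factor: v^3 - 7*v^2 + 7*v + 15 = (v - 5)*(v^2 - 2*v - 3) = (v - 5)*(v - 3)*(v + 1)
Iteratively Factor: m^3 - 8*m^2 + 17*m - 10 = (m - 1)*(m^2 - 7*m + 10) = (m - 2)*(m - 1)*(m - 5)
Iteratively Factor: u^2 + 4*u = (u)*(u + 4)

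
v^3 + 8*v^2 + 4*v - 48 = (v - 2)*(v + 4)*(v + 6)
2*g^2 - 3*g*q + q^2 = (-2*g + q)*(-g + q)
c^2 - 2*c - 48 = (c - 8)*(c + 6)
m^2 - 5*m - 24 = (m - 8)*(m + 3)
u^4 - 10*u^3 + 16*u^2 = u^2*(u - 8)*(u - 2)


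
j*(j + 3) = j^2 + 3*j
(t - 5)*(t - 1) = t^2 - 6*t + 5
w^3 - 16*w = w*(w - 4)*(w + 4)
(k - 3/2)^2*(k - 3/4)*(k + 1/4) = k^4 - 7*k^3/2 + 57*k^2/16 - 9*k/16 - 27/64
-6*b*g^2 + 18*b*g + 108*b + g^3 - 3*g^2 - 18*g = (-6*b + g)*(g - 6)*(g + 3)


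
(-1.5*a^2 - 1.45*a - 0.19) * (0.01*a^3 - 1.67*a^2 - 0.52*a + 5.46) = -0.015*a^5 + 2.4905*a^4 + 3.1996*a^3 - 7.1187*a^2 - 7.8182*a - 1.0374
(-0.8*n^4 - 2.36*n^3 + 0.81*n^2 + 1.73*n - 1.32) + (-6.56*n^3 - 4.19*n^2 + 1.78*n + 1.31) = -0.8*n^4 - 8.92*n^3 - 3.38*n^2 + 3.51*n - 0.01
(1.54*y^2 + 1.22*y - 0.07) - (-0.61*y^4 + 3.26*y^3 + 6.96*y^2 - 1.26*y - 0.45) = 0.61*y^4 - 3.26*y^3 - 5.42*y^2 + 2.48*y + 0.38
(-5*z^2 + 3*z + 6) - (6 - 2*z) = -5*z^2 + 5*z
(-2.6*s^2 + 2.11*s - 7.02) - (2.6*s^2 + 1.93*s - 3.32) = -5.2*s^2 + 0.18*s - 3.7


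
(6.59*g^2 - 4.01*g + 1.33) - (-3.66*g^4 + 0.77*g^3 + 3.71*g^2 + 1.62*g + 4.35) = 3.66*g^4 - 0.77*g^3 + 2.88*g^2 - 5.63*g - 3.02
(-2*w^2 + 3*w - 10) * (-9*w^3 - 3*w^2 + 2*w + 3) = 18*w^5 - 21*w^4 + 77*w^3 + 30*w^2 - 11*w - 30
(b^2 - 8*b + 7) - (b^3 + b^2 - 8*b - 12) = 19 - b^3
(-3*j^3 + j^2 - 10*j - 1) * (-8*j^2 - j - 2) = 24*j^5 - 5*j^4 + 85*j^3 + 16*j^2 + 21*j + 2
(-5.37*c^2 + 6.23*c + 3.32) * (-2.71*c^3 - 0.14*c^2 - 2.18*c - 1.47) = 14.5527*c^5 - 16.1315*c^4 + 1.8372*c^3 - 6.1523*c^2 - 16.3957*c - 4.8804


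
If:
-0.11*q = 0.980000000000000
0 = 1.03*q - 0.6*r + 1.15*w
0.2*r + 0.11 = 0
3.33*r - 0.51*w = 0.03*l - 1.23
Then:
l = -150.82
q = -8.91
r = -0.55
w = 7.69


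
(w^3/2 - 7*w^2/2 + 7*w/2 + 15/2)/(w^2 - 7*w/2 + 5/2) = (w^3 - 7*w^2 + 7*w + 15)/(2*w^2 - 7*w + 5)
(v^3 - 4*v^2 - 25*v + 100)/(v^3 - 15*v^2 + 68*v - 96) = (v^2 - 25)/(v^2 - 11*v + 24)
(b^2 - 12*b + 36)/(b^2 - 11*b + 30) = (b - 6)/(b - 5)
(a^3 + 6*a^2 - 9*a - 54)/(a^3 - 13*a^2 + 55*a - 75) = (a^2 + 9*a + 18)/(a^2 - 10*a + 25)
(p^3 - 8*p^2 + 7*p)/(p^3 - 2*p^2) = (p^2 - 8*p + 7)/(p*(p - 2))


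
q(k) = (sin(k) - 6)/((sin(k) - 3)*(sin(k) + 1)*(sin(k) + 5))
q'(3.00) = 0.31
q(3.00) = 0.35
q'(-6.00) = -0.23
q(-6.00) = 0.31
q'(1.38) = -0.01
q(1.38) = 0.21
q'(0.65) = -0.11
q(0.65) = 0.25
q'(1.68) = 0.01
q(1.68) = 0.21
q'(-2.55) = 1.84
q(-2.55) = 0.94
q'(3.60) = 1.24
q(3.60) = 0.74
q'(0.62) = -0.12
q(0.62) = 0.25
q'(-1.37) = -216.15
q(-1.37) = 21.71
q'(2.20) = 0.06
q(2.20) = 0.23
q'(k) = -(sin(k) - 6)*cos(k)/((sin(k) - 3)*(sin(k) + 1)*(sin(k) + 5)^2) - (sin(k) - 6)*cos(k)/((sin(k) - 3)*(sin(k) + 1)^2*(sin(k) + 5)) - (sin(k) - 6)*cos(k)/((sin(k) - 3)^2*(sin(k) + 1)*(sin(k) + 5)) + cos(k)/((sin(k) - 3)*(sin(k) + 1)*(sin(k) + 5))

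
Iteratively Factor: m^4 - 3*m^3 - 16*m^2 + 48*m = (m - 4)*(m^3 + m^2 - 12*m) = (m - 4)*(m + 4)*(m^2 - 3*m) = m*(m - 4)*(m + 4)*(m - 3)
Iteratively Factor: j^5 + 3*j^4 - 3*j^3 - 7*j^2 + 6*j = (j)*(j^4 + 3*j^3 - 3*j^2 - 7*j + 6) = j*(j - 1)*(j^3 + 4*j^2 + j - 6) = j*(j - 1)^2*(j^2 + 5*j + 6) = j*(j - 1)^2*(j + 2)*(j + 3)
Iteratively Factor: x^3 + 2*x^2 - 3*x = (x + 3)*(x^2 - x) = x*(x + 3)*(x - 1)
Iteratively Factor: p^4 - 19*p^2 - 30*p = (p + 3)*(p^3 - 3*p^2 - 10*p) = (p - 5)*(p + 3)*(p^2 + 2*p) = p*(p - 5)*(p + 3)*(p + 2)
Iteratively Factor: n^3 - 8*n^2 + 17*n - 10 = (n - 1)*(n^2 - 7*n + 10) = (n - 2)*(n - 1)*(n - 5)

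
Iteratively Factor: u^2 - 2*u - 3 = (u + 1)*(u - 3)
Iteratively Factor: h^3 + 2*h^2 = (h)*(h^2 + 2*h) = h*(h + 2)*(h)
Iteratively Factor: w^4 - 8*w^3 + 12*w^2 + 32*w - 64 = (w + 2)*(w^3 - 10*w^2 + 32*w - 32) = (w - 4)*(w + 2)*(w^2 - 6*w + 8) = (w - 4)^2*(w + 2)*(w - 2)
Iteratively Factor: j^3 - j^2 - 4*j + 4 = (j + 2)*(j^2 - 3*j + 2) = (j - 1)*(j + 2)*(j - 2)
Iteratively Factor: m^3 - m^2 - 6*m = (m - 3)*(m^2 + 2*m) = (m - 3)*(m + 2)*(m)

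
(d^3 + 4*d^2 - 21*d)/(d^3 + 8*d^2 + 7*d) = (d - 3)/(d + 1)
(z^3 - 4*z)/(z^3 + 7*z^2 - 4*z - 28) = z/(z + 7)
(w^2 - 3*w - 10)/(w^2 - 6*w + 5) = (w + 2)/(w - 1)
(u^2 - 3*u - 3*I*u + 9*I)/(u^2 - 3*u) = (u - 3*I)/u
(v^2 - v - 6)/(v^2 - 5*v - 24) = (-v^2 + v + 6)/(-v^2 + 5*v + 24)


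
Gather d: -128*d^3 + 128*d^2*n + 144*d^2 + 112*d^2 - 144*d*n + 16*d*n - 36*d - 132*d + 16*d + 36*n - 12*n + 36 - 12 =-128*d^3 + d^2*(128*n + 256) + d*(-128*n - 152) + 24*n + 24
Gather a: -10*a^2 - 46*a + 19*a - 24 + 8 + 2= -10*a^2 - 27*a - 14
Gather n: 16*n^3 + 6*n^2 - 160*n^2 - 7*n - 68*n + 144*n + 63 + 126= 16*n^3 - 154*n^2 + 69*n + 189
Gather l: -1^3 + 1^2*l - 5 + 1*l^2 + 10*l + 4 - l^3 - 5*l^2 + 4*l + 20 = -l^3 - 4*l^2 + 15*l + 18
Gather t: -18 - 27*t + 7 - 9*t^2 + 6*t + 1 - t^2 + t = -10*t^2 - 20*t - 10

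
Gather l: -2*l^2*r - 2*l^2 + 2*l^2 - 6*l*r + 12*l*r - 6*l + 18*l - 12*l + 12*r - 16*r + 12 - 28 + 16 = -2*l^2*r + 6*l*r - 4*r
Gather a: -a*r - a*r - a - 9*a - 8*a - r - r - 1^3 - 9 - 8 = a*(-2*r - 18) - 2*r - 18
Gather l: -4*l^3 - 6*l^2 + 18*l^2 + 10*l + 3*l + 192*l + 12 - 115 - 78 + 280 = -4*l^3 + 12*l^2 + 205*l + 99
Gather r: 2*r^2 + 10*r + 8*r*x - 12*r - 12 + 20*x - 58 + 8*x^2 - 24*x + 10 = 2*r^2 + r*(8*x - 2) + 8*x^2 - 4*x - 60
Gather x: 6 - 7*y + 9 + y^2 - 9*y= y^2 - 16*y + 15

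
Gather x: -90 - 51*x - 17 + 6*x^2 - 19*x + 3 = 6*x^2 - 70*x - 104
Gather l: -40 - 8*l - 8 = -8*l - 48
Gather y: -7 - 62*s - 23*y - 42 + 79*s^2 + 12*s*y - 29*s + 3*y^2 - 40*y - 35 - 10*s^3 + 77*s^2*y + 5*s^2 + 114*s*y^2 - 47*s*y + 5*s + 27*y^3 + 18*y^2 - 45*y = -10*s^3 + 84*s^2 - 86*s + 27*y^3 + y^2*(114*s + 21) + y*(77*s^2 - 35*s - 108) - 84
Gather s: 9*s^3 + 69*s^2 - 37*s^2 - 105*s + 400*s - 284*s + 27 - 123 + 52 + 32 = 9*s^3 + 32*s^2 + 11*s - 12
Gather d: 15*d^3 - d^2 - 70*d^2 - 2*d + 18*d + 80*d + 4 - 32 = 15*d^3 - 71*d^2 + 96*d - 28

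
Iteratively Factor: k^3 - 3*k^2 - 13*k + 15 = (k + 3)*(k^2 - 6*k + 5) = (k - 1)*(k + 3)*(k - 5)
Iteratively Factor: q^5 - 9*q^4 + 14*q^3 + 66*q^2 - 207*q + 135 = (q - 1)*(q^4 - 8*q^3 + 6*q^2 + 72*q - 135) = (q - 1)*(q + 3)*(q^3 - 11*q^2 + 39*q - 45) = (q - 5)*(q - 1)*(q + 3)*(q^2 - 6*q + 9) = (q - 5)*(q - 3)*(q - 1)*(q + 3)*(q - 3)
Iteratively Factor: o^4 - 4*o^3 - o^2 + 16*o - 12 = (o - 2)*(o^3 - 2*o^2 - 5*o + 6) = (o - 3)*(o - 2)*(o^2 + o - 2) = (o - 3)*(o - 2)*(o + 2)*(o - 1)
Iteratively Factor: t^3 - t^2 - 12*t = (t)*(t^2 - t - 12) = t*(t - 4)*(t + 3)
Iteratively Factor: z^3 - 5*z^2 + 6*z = (z - 2)*(z^2 - 3*z) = (z - 3)*(z - 2)*(z)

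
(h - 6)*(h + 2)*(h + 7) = h^3 + 3*h^2 - 40*h - 84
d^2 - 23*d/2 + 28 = (d - 8)*(d - 7/2)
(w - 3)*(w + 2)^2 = w^3 + w^2 - 8*w - 12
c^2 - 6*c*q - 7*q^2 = (c - 7*q)*(c + q)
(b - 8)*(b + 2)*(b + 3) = b^3 - 3*b^2 - 34*b - 48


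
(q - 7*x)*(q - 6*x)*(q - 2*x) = q^3 - 15*q^2*x + 68*q*x^2 - 84*x^3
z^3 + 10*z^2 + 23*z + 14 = (z + 1)*(z + 2)*(z + 7)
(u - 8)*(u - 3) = u^2 - 11*u + 24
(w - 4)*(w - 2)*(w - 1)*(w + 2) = w^4 - 5*w^3 + 20*w - 16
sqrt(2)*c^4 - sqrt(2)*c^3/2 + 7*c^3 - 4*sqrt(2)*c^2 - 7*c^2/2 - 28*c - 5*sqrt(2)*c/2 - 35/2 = (c - 5/2)*(c + 1)*(c + 7*sqrt(2)/2)*(sqrt(2)*c + sqrt(2))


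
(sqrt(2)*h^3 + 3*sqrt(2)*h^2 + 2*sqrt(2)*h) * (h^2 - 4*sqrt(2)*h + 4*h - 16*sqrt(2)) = sqrt(2)*h^5 - 8*h^4 + 7*sqrt(2)*h^4 - 56*h^3 + 14*sqrt(2)*h^3 - 112*h^2 + 8*sqrt(2)*h^2 - 64*h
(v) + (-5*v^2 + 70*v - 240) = -5*v^2 + 71*v - 240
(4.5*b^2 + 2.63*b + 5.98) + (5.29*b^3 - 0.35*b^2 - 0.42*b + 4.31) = 5.29*b^3 + 4.15*b^2 + 2.21*b + 10.29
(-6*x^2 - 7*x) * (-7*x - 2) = 42*x^3 + 61*x^2 + 14*x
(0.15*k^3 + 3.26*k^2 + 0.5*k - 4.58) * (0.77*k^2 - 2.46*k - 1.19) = 0.1155*k^5 + 2.1412*k^4 - 7.8131*k^3 - 8.636*k^2 + 10.6718*k + 5.4502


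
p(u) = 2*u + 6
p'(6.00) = 2.00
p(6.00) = 18.00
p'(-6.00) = 2.00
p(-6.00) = -6.00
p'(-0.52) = 2.00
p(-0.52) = 4.96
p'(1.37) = 2.00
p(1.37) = 8.74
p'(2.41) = 2.00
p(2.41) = 10.82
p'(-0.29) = 2.00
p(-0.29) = 5.42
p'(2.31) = 2.00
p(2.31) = 10.62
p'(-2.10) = 2.00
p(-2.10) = 1.80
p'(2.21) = 2.00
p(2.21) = 10.42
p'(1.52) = 2.00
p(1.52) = 9.04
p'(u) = 2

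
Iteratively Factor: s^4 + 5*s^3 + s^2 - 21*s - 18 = (s + 1)*(s^3 + 4*s^2 - 3*s - 18) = (s + 1)*(s + 3)*(s^2 + s - 6) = (s - 2)*(s + 1)*(s + 3)*(s + 3)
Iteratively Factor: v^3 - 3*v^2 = (v)*(v^2 - 3*v) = v*(v - 3)*(v)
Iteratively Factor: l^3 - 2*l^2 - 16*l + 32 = (l - 4)*(l^2 + 2*l - 8) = (l - 4)*(l + 4)*(l - 2)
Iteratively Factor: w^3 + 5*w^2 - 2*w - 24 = (w + 4)*(w^2 + w - 6) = (w - 2)*(w + 4)*(w + 3)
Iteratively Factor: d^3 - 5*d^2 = (d)*(d^2 - 5*d) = d^2*(d - 5)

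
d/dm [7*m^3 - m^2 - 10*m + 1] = 21*m^2 - 2*m - 10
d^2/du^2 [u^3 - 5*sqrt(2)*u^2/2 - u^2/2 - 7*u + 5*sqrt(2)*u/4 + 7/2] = 6*u - 5*sqrt(2) - 1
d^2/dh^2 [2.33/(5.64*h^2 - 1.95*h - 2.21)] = (148.232736*h^2 - 51.25068*h - 2.33*(11.28*h - 1.95)*(22.56*h - 3.9) - 58.084104)/(-5.64*h^2 + 1.95*h + 2.21)^3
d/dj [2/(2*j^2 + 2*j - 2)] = (-2*j - 1)/(j^2 + j - 1)^2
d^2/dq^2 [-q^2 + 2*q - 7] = -2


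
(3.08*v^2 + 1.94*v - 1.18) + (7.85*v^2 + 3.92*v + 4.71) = 10.93*v^2 + 5.86*v + 3.53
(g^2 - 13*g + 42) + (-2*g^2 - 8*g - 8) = -g^2 - 21*g + 34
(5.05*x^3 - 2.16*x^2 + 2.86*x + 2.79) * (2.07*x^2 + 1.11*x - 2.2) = 10.4535*x^5 + 1.1343*x^4 - 7.5874*x^3 + 13.7019*x^2 - 3.1951*x - 6.138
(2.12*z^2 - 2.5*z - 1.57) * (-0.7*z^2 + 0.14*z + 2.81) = -1.484*z^4 + 2.0468*z^3 + 6.7062*z^2 - 7.2448*z - 4.4117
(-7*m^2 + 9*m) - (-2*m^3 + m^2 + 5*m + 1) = 2*m^3 - 8*m^2 + 4*m - 1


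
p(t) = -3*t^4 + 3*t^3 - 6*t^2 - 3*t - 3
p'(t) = -12*t^3 + 9*t^2 - 12*t - 3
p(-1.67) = -52.03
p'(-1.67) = 98.03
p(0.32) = -4.51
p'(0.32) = -6.31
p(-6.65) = -6997.51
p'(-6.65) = 4003.76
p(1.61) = -31.02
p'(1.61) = -49.07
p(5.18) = -1922.49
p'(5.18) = -1491.57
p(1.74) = -38.08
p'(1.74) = -59.85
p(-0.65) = -4.94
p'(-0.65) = 11.90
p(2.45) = -110.34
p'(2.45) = -154.85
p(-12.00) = -68223.00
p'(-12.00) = 22173.00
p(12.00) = -57927.00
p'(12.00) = -19587.00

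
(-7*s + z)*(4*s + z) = -28*s^2 - 3*s*z + z^2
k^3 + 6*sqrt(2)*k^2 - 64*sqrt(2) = (k - 2*sqrt(2))*(k + 4*sqrt(2))^2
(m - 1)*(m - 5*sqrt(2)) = m^2 - 5*sqrt(2)*m - m + 5*sqrt(2)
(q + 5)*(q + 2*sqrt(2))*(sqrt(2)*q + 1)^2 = 2*q^4 + 6*sqrt(2)*q^3 + 10*q^3 + 9*q^2 + 30*sqrt(2)*q^2 + 2*sqrt(2)*q + 45*q + 10*sqrt(2)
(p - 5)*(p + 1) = p^2 - 4*p - 5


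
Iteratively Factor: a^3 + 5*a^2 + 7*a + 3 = (a + 1)*(a^2 + 4*a + 3) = (a + 1)^2*(a + 3)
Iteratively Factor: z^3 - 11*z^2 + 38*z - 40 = (z - 4)*(z^2 - 7*z + 10) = (z - 4)*(z - 2)*(z - 5)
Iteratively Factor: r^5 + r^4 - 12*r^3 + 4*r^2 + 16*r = (r - 2)*(r^4 + 3*r^3 - 6*r^2 - 8*r) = (r - 2)^2*(r^3 + 5*r^2 + 4*r) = r*(r - 2)^2*(r^2 + 5*r + 4) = r*(r - 2)^2*(r + 1)*(r + 4)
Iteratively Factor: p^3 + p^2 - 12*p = (p + 4)*(p^2 - 3*p) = (p - 3)*(p + 4)*(p)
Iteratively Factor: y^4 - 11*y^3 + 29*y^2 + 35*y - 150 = (y - 5)*(y^3 - 6*y^2 - y + 30) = (y - 5)^2*(y^2 - y - 6) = (y - 5)^2*(y - 3)*(y + 2)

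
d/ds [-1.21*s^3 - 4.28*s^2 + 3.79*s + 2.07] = -3.63*s^2 - 8.56*s + 3.79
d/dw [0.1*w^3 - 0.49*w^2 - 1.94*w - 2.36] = 0.3*w^2 - 0.98*w - 1.94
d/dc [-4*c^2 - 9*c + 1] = -8*c - 9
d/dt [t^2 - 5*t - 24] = 2*t - 5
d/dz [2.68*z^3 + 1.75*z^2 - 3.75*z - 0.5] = 8.04*z^2 + 3.5*z - 3.75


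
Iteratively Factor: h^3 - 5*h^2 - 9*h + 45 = (h - 5)*(h^2 - 9) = (h - 5)*(h + 3)*(h - 3)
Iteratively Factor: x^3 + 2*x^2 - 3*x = (x + 3)*(x^2 - x) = x*(x + 3)*(x - 1)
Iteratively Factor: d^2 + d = (d + 1)*(d)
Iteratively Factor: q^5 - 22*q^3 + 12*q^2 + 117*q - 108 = (q - 1)*(q^4 + q^3 - 21*q^2 - 9*q + 108) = (q - 1)*(q + 3)*(q^3 - 2*q^2 - 15*q + 36) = (q - 3)*(q - 1)*(q + 3)*(q^2 + q - 12) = (q - 3)^2*(q - 1)*(q + 3)*(q + 4)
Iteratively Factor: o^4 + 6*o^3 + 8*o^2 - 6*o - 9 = (o - 1)*(o^3 + 7*o^2 + 15*o + 9) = (o - 1)*(o + 1)*(o^2 + 6*o + 9) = (o - 1)*(o + 1)*(o + 3)*(o + 3)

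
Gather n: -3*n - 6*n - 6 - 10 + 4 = -9*n - 12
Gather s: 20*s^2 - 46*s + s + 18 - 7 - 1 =20*s^2 - 45*s + 10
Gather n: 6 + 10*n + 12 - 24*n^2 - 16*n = -24*n^2 - 6*n + 18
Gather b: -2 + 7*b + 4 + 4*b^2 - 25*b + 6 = 4*b^2 - 18*b + 8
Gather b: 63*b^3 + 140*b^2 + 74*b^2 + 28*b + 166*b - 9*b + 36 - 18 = 63*b^3 + 214*b^2 + 185*b + 18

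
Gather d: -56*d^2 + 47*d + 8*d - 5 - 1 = -56*d^2 + 55*d - 6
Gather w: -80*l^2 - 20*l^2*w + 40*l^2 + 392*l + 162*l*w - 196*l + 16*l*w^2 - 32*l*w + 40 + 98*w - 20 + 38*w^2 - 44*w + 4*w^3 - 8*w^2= -40*l^2 + 196*l + 4*w^3 + w^2*(16*l + 30) + w*(-20*l^2 + 130*l + 54) + 20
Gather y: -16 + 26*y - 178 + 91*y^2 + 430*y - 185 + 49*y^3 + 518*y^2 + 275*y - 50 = 49*y^3 + 609*y^2 + 731*y - 429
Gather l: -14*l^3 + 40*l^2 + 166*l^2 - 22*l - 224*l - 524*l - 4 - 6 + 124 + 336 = -14*l^3 + 206*l^2 - 770*l + 450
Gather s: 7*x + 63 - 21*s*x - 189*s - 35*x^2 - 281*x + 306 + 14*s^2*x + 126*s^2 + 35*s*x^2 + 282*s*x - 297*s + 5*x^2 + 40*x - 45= s^2*(14*x + 126) + s*(35*x^2 + 261*x - 486) - 30*x^2 - 234*x + 324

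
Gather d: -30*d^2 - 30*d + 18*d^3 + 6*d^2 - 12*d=18*d^3 - 24*d^2 - 42*d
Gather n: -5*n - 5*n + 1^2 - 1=-10*n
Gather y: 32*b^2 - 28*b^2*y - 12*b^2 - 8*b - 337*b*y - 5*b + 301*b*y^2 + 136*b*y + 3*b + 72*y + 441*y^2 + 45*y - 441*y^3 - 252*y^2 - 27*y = 20*b^2 - 10*b - 441*y^3 + y^2*(301*b + 189) + y*(-28*b^2 - 201*b + 90)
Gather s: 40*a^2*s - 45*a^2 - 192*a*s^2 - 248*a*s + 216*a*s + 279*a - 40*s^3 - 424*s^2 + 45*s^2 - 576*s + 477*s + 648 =-45*a^2 + 279*a - 40*s^3 + s^2*(-192*a - 379) + s*(40*a^2 - 32*a - 99) + 648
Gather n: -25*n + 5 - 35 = -25*n - 30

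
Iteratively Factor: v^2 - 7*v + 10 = (v - 2)*(v - 5)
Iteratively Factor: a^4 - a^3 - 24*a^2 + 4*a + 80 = (a + 4)*(a^3 - 5*a^2 - 4*a + 20) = (a - 5)*(a + 4)*(a^2 - 4) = (a - 5)*(a - 2)*(a + 4)*(a + 2)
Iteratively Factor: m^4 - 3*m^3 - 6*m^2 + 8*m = (m + 2)*(m^3 - 5*m^2 + 4*m) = (m - 1)*(m + 2)*(m^2 - 4*m) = m*(m - 1)*(m + 2)*(m - 4)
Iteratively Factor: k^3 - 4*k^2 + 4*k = (k - 2)*(k^2 - 2*k) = (k - 2)^2*(k)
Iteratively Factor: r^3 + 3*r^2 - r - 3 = (r + 3)*(r^2 - 1) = (r + 1)*(r + 3)*(r - 1)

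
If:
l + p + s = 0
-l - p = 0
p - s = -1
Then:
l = 1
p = -1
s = 0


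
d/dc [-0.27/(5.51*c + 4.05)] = 1.4877/(5.51*c + 4.05)^2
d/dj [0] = 0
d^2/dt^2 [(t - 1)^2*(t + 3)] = 6*t + 2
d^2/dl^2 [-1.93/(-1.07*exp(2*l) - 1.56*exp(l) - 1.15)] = (1.93*(2.14*exp(l) + 1.56)*(4.28*exp(l) + 3.12)*exp(l) - (8.2604*exp(l) + 3.0108)*(1.07*exp(2*l) + 1.56*exp(l) + 1.15))*exp(l)/(1.07*exp(2*l) + 1.56*exp(l) + 1.15)^3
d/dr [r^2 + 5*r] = 2*r + 5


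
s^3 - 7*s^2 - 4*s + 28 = (s - 7)*(s - 2)*(s + 2)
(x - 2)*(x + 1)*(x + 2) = x^3 + x^2 - 4*x - 4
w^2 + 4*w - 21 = (w - 3)*(w + 7)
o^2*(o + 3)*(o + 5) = o^4 + 8*o^3 + 15*o^2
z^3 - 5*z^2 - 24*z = z*(z - 8)*(z + 3)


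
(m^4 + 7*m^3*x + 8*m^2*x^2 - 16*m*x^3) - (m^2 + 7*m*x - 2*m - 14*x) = m^4 + 7*m^3*x + 8*m^2*x^2 - m^2 - 16*m*x^3 - 7*m*x + 2*m + 14*x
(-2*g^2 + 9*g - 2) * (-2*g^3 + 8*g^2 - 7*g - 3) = 4*g^5 - 34*g^4 + 90*g^3 - 73*g^2 - 13*g + 6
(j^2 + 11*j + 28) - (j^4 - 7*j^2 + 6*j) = -j^4 + 8*j^2 + 5*j + 28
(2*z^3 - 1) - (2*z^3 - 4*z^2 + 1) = 4*z^2 - 2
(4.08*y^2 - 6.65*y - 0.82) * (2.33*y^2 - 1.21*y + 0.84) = 9.5064*y^4 - 20.4313*y^3 + 9.5631*y^2 - 4.5938*y - 0.6888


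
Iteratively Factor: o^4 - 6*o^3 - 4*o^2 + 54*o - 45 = (o - 1)*(o^3 - 5*o^2 - 9*o + 45) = (o - 5)*(o - 1)*(o^2 - 9) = (o - 5)*(o - 1)*(o + 3)*(o - 3)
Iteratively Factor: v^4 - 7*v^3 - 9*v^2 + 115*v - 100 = (v - 1)*(v^3 - 6*v^2 - 15*v + 100) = (v - 1)*(v + 4)*(v^2 - 10*v + 25) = (v - 5)*(v - 1)*(v + 4)*(v - 5)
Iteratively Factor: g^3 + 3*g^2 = (g)*(g^2 + 3*g) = g^2*(g + 3)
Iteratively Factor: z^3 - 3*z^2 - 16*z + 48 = (z + 4)*(z^2 - 7*z + 12) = (z - 4)*(z + 4)*(z - 3)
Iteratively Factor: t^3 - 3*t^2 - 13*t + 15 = (t + 3)*(t^2 - 6*t + 5) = (t - 5)*(t + 3)*(t - 1)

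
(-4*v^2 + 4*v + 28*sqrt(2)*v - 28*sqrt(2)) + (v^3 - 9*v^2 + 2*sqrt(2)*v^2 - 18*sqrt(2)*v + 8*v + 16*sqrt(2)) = v^3 - 13*v^2 + 2*sqrt(2)*v^2 + 12*v + 10*sqrt(2)*v - 12*sqrt(2)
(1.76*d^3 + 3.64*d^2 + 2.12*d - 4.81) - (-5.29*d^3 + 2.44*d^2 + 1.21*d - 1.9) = 7.05*d^3 + 1.2*d^2 + 0.91*d - 2.91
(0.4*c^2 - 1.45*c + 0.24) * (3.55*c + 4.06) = 1.42*c^3 - 3.5235*c^2 - 5.035*c + 0.9744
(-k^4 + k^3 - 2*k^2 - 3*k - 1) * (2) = -2*k^4 + 2*k^3 - 4*k^2 - 6*k - 2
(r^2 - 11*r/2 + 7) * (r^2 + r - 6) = r^4 - 9*r^3/2 - 9*r^2/2 + 40*r - 42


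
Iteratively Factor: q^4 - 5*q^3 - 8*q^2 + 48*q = (q - 4)*(q^3 - q^2 - 12*q) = q*(q - 4)*(q^2 - q - 12) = q*(q - 4)*(q + 3)*(q - 4)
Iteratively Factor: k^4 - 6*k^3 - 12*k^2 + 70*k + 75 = (k + 3)*(k^3 - 9*k^2 + 15*k + 25) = (k + 1)*(k + 3)*(k^2 - 10*k + 25) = (k - 5)*(k + 1)*(k + 3)*(k - 5)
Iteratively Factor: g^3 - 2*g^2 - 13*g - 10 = (g - 5)*(g^2 + 3*g + 2) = (g - 5)*(g + 1)*(g + 2)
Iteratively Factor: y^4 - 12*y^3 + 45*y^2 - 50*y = (y - 5)*(y^3 - 7*y^2 + 10*y) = (y - 5)*(y - 2)*(y^2 - 5*y) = (y - 5)^2*(y - 2)*(y)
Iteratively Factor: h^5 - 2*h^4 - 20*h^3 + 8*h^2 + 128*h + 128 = (h + 2)*(h^4 - 4*h^3 - 12*h^2 + 32*h + 64) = (h + 2)^2*(h^3 - 6*h^2 + 32) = (h - 4)*(h + 2)^2*(h^2 - 2*h - 8) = (h - 4)^2*(h + 2)^2*(h + 2)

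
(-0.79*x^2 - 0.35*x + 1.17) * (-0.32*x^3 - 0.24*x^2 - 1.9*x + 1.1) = 0.2528*x^5 + 0.3016*x^4 + 1.2106*x^3 - 0.4848*x^2 - 2.608*x + 1.287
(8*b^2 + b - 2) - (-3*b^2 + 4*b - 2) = 11*b^2 - 3*b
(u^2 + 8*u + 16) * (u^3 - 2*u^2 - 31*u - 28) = u^5 + 6*u^4 - 31*u^3 - 308*u^2 - 720*u - 448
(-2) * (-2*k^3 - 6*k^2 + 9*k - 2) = 4*k^3 + 12*k^2 - 18*k + 4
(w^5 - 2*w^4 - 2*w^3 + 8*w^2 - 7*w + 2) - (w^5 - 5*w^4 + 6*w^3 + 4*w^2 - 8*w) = 3*w^4 - 8*w^3 + 4*w^2 + w + 2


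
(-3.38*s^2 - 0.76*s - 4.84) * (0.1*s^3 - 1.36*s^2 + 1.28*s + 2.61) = -0.338*s^5 + 4.5208*s^4 - 3.7768*s^3 - 3.2122*s^2 - 8.1788*s - 12.6324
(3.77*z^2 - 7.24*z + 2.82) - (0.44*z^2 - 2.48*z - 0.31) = 3.33*z^2 - 4.76*z + 3.13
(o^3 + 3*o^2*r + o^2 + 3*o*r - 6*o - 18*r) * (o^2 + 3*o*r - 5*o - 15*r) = o^5 + 6*o^4*r - 4*o^4 + 9*o^3*r^2 - 24*o^3*r - 11*o^3 - 36*o^2*r^2 - 66*o^2*r + 30*o^2 - 99*o*r^2 + 180*o*r + 270*r^2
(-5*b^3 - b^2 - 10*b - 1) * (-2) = 10*b^3 + 2*b^2 + 20*b + 2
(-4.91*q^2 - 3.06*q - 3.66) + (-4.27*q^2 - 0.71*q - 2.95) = -9.18*q^2 - 3.77*q - 6.61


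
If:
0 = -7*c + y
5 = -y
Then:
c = -5/7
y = -5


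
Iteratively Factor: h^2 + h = (h + 1)*(h)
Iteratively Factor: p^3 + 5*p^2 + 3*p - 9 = (p + 3)*(p^2 + 2*p - 3) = (p - 1)*(p + 3)*(p + 3)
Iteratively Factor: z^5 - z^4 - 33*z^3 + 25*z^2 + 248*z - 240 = (z + 4)*(z^4 - 5*z^3 - 13*z^2 + 77*z - 60) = (z - 5)*(z + 4)*(z^3 - 13*z + 12) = (z - 5)*(z - 3)*(z + 4)*(z^2 + 3*z - 4) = (z - 5)*(z - 3)*(z - 1)*(z + 4)*(z + 4)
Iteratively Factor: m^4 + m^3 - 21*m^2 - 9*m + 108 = (m - 3)*(m^3 + 4*m^2 - 9*m - 36) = (m - 3)^2*(m^2 + 7*m + 12) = (m - 3)^2*(m + 3)*(m + 4)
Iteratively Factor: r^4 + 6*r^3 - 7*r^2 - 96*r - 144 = (r - 4)*(r^3 + 10*r^2 + 33*r + 36) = (r - 4)*(r + 3)*(r^2 + 7*r + 12) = (r - 4)*(r + 3)*(r + 4)*(r + 3)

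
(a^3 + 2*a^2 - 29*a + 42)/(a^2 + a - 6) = (a^2 + 4*a - 21)/(a + 3)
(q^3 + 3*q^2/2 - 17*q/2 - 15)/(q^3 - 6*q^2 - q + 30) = (q + 5/2)/(q - 5)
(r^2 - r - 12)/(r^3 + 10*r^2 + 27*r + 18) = (r - 4)/(r^2 + 7*r + 6)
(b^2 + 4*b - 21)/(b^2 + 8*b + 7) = (b - 3)/(b + 1)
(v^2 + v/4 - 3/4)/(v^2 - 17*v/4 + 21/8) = 2*(v + 1)/(2*v - 7)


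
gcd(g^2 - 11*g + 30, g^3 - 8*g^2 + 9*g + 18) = g - 6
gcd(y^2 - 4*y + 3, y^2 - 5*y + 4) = y - 1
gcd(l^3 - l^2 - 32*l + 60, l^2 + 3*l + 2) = 1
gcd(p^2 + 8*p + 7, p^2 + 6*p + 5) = p + 1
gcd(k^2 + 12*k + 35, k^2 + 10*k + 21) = k + 7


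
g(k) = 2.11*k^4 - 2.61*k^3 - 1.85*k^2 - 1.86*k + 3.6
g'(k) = 8.44*k^3 - 7.83*k^2 - 3.7*k - 1.86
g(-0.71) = 5.46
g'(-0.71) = -6.20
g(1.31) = -1.66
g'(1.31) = -1.17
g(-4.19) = 821.24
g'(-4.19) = -744.67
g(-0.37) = 4.21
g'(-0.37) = -1.99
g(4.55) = 615.32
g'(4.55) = 614.22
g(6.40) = 2771.72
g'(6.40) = 1866.24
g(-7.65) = 8304.56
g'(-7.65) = -4210.35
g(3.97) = 327.89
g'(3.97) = 388.14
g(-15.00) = 115242.75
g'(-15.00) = -30193.11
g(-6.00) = 3246.48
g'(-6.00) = -2084.58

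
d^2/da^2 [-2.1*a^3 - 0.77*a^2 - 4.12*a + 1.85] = -12.6*a - 1.54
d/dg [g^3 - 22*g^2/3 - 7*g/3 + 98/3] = 3*g^2 - 44*g/3 - 7/3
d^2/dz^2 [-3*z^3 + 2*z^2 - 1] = 4 - 18*z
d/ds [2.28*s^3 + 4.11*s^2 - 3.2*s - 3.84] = 6.84*s^2 + 8.22*s - 3.2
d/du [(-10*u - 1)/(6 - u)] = -61/(u - 6)^2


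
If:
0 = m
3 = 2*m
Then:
No Solution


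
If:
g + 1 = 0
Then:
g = -1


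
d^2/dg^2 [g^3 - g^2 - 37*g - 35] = 6*g - 2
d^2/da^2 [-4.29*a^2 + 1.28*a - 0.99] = -8.58000000000000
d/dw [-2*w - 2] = -2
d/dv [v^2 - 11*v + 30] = 2*v - 11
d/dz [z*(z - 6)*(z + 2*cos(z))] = -z*(z - 6)*(2*sin(z) - 1) + z*(z + 2*cos(z)) + (z - 6)*(z + 2*cos(z))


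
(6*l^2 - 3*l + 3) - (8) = 6*l^2 - 3*l - 5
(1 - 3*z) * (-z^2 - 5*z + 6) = 3*z^3 + 14*z^2 - 23*z + 6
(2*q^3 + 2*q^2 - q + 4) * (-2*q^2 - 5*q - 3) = -4*q^5 - 14*q^4 - 14*q^3 - 9*q^2 - 17*q - 12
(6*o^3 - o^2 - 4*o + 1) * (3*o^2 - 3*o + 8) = 18*o^5 - 21*o^4 + 39*o^3 + 7*o^2 - 35*o + 8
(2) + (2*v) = 2*v + 2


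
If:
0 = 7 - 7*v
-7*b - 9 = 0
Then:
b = -9/7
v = 1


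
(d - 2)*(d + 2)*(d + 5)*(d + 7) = d^4 + 12*d^3 + 31*d^2 - 48*d - 140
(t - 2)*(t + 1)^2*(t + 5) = t^4 + 5*t^3 - 3*t^2 - 17*t - 10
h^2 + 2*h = h*(h + 2)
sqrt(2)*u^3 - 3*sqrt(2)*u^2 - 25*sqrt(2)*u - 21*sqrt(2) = (u - 7)*(u + 3)*(sqrt(2)*u + sqrt(2))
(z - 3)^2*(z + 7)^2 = z^4 + 8*z^3 - 26*z^2 - 168*z + 441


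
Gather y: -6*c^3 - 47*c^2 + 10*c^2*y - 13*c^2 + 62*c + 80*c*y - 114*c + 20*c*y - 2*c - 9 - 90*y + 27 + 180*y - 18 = -6*c^3 - 60*c^2 - 54*c + y*(10*c^2 + 100*c + 90)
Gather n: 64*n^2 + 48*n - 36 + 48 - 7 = 64*n^2 + 48*n + 5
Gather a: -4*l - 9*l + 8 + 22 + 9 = 39 - 13*l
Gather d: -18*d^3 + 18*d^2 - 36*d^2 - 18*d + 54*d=-18*d^3 - 18*d^2 + 36*d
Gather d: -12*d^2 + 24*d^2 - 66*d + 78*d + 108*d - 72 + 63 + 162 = 12*d^2 + 120*d + 153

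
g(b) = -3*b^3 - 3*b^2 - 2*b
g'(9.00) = -785.00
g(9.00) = -2448.00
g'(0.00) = -2.00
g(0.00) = 0.00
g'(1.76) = -40.44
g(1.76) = -29.17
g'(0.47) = -6.81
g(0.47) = -1.91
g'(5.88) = -348.45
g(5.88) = -725.38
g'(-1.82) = -20.89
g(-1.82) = 11.79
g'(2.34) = -65.32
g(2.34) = -59.55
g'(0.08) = -2.54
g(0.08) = -0.18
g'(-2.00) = -26.00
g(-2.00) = 16.00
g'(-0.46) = -1.14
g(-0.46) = 0.58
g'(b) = -9*b^2 - 6*b - 2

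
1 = 1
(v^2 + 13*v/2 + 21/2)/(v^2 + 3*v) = (v + 7/2)/v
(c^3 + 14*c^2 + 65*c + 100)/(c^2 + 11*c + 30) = (c^2 + 9*c + 20)/(c + 6)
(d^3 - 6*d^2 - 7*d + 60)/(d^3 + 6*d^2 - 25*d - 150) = (d^2 - d - 12)/(d^2 + 11*d + 30)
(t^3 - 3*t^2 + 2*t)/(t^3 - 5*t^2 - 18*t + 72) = t*(t^2 - 3*t + 2)/(t^3 - 5*t^2 - 18*t + 72)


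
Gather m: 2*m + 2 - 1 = 2*m + 1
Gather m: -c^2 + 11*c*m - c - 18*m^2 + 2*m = -c^2 - c - 18*m^2 + m*(11*c + 2)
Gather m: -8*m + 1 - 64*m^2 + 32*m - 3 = -64*m^2 + 24*m - 2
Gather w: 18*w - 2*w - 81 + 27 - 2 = 16*w - 56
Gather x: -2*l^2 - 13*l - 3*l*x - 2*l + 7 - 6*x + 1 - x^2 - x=-2*l^2 - 15*l - x^2 + x*(-3*l - 7) + 8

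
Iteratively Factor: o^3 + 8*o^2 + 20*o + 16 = (o + 4)*(o^2 + 4*o + 4) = (o + 2)*(o + 4)*(o + 2)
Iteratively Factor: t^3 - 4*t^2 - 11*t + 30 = (t + 3)*(t^2 - 7*t + 10) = (t - 2)*(t + 3)*(t - 5)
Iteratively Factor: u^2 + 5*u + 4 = (u + 4)*(u + 1)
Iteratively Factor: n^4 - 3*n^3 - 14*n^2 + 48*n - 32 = (n - 4)*(n^3 + n^2 - 10*n + 8) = (n - 4)*(n - 1)*(n^2 + 2*n - 8) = (n - 4)*(n - 1)*(n + 4)*(n - 2)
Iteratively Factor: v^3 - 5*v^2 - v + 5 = (v + 1)*(v^2 - 6*v + 5) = (v - 5)*(v + 1)*(v - 1)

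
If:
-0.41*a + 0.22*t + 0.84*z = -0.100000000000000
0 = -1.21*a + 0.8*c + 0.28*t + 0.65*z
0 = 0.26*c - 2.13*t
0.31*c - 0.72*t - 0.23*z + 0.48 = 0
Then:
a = -3.79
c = -4.07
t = -0.50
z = -1.84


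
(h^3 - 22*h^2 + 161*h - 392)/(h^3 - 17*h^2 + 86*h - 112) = (h - 7)/(h - 2)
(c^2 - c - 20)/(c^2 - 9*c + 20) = (c + 4)/(c - 4)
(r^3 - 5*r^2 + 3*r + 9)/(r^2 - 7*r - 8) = (r^2 - 6*r + 9)/(r - 8)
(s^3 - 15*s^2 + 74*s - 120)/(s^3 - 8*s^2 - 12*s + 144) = (s^2 - 9*s + 20)/(s^2 - 2*s - 24)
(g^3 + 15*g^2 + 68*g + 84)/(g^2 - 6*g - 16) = (g^2 + 13*g + 42)/(g - 8)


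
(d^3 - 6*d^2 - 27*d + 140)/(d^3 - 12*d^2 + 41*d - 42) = (d^2 + d - 20)/(d^2 - 5*d + 6)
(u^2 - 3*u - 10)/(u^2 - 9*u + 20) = (u + 2)/(u - 4)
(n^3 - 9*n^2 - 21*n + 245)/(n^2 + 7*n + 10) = (n^2 - 14*n + 49)/(n + 2)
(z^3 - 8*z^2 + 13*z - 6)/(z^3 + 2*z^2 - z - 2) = (z^2 - 7*z + 6)/(z^2 + 3*z + 2)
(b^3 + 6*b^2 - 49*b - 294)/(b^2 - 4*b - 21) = (b^2 + 13*b + 42)/(b + 3)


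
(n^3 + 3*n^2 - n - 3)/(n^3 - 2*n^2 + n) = (n^2 + 4*n + 3)/(n*(n - 1))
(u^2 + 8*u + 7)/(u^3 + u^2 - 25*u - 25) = (u + 7)/(u^2 - 25)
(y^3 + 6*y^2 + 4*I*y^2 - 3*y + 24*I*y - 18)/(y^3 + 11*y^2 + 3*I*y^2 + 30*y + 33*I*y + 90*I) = (y + I)/(y + 5)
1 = 1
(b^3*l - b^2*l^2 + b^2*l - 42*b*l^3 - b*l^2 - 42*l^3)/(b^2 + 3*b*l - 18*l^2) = l*(b^2 - 7*b*l + b - 7*l)/(b - 3*l)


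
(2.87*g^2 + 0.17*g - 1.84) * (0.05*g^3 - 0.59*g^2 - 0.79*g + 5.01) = 0.1435*g^5 - 1.6848*g^4 - 2.4596*g^3 + 15.33*g^2 + 2.3053*g - 9.2184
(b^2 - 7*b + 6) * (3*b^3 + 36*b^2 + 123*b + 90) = 3*b^5 + 15*b^4 - 111*b^3 - 555*b^2 + 108*b + 540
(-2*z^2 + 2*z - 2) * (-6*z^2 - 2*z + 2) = 12*z^4 - 8*z^3 + 4*z^2 + 8*z - 4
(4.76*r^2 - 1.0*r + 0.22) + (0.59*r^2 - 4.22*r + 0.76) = 5.35*r^2 - 5.22*r + 0.98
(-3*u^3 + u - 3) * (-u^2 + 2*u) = 3*u^5 - 6*u^4 - u^3 + 5*u^2 - 6*u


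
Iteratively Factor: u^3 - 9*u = (u)*(u^2 - 9) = u*(u + 3)*(u - 3)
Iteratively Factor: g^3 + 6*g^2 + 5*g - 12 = (g + 3)*(g^2 + 3*g - 4) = (g + 3)*(g + 4)*(g - 1)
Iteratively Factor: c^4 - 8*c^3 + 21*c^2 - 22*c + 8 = (c - 4)*(c^3 - 4*c^2 + 5*c - 2) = (c - 4)*(c - 1)*(c^2 - 3*c + 2) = (c - 4)*(c - 1)^2*(c - 2)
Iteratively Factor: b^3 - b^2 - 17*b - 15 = (b - 5)*(b^2 + 4*b + 3) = (b - 5)*(b + 3)*(b + 1)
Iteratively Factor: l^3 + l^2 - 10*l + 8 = (l + 4)*(l^2 - 3*l + 2) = (l - 2)*(l + 4)*(l - 1)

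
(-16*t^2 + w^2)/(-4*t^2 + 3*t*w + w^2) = (4*t - w)/(t - w)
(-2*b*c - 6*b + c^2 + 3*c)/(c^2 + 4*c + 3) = (-2*b + c)/(c + 1)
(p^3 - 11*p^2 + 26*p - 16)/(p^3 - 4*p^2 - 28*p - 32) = (p^2 - 3*p + 2)/(p^2 + 4*p + 4)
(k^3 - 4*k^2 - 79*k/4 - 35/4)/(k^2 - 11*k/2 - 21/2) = (4*k^2 + 12*k + 5)/(2*(2*k + 3))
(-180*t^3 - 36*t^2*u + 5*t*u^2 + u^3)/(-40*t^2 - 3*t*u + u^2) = (36*t^2 - u^2)/(8*t - u)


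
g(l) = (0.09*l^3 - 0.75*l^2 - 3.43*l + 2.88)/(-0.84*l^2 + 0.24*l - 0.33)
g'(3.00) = -0.33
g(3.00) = 1.64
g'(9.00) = -0.15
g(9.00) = 0.35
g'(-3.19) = -0.62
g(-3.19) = -0.34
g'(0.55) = 11.85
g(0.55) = -1.73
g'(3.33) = -0.31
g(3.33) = 1.53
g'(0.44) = 14.54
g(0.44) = -3.19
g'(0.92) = 3.96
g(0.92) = 1.02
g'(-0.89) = -4.71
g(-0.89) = -4.36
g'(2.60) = -0.33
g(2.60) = 1.77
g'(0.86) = 4.84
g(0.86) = 0.76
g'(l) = (1.68*l - 0.24)*(0.09*l^3 - 0.75*l^2 - 3.43*l + 2.88)/(-0.84*l^2 + 0.24*l - 0.33)^2 + (0.27*l^2 - 1.5*l - 3.43)/(-0.84*l^2 + 0.24*l - 0.33) = (-0.0756*l^4 + 0.0431999999999999*l^3 - 3.1503*l^2 + 5.3334*l + 0.4407)/(0.7056*l^4 - 0.4032*l^3 + 0.612*l^2 - 0.1584*l + 0.1089)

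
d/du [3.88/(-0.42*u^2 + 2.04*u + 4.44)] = (3.2592*u - 7.9152)/(-0.42*u^2 + 2.04*u + 4.44)^2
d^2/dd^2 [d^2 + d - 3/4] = 2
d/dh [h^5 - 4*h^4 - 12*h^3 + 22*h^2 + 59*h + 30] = 5*h^4 - 16*h^3 - 36*h^2 + 44*h + 59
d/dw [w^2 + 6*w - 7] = 2*w + 6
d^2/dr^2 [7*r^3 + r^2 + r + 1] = 42*r + 2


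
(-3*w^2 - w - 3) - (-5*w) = -3*w^2 + 4*w - 3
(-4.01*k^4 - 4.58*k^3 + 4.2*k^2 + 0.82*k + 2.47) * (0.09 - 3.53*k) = 14.1553*k^5 + 15.8065*k^4 - 15.2382*k^3 - 2.5166*k^2 - 8.6453*k + 0.2223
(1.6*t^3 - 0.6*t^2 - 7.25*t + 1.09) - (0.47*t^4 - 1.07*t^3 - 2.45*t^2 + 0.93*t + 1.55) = -0.47*t^4 + 2.67*t^3 + 1.85*t^2 - 8.18*t - 0.46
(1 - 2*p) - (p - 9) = 10 - 3*p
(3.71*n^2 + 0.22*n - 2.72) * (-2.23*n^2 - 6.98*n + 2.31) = -8.2733*n^4 - 26.3864*n^3 + 13.1001*n^2 + 19.4938*n - 6.2832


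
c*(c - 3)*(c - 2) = c^3 - 5*c^2 + 6*c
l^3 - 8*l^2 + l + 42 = (l - 7)*(l - 3)*(l + 2)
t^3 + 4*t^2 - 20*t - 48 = (t - 4)*(t + 2)*(t + 6)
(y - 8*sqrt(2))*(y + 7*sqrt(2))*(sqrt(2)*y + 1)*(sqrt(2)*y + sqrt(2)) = 2*y^4 - sqrt(2)*y^3 + 2*y^3 - 226*y^2 - sqrt(2)*y^2 - 226*y - 112*sqrt(2)*y - 112*sqrt(2)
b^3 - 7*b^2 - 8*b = b*(b - 8)*(b + 1)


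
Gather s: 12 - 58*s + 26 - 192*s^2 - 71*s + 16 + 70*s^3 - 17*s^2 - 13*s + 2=70*s^3 - 209*s^2 - 142*s + 56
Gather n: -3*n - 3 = -3*n - 3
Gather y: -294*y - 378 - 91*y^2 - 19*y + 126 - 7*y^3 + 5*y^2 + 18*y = -7*y^3 - 86*y^2 - 295*y - 252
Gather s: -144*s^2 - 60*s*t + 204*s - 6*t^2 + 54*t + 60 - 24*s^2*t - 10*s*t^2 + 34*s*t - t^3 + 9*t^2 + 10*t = s^2*(-24*t - 144) + s*(-10*t^2 - 26*t + 204) - t^3 + 3*t^2 + 64*t + 60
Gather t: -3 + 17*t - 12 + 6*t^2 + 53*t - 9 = 6*t^2 + 70*t - 24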